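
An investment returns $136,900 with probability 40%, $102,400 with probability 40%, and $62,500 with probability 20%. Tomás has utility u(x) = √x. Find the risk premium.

E[u] = 0.4·√136900 + 0.4·√102400 + 0.2·√62500 = 0.4·370 + 0.4·320 + 0.2·250 = 326
CE = (326)² = 106276
Risk premium = EV − CE = 108220 − 106276 = 1944

$1,944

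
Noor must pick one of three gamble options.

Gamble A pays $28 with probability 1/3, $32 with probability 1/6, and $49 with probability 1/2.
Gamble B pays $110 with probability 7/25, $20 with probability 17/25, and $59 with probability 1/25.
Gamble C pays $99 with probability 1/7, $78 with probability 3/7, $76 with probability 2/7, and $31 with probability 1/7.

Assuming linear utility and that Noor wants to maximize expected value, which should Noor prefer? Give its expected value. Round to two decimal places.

Gamble C ($73.71)

Gamble A = 1/3 × 28 + 1/6 × 32 + 1/2 × 49 = 9.3333 + 5.3333 + 24.5 = 39.1667
Gamble B = 7/25 × 110 + 17/25 × 20 + 1/25 × 59 = 30.8 + 13.6 + 2.36 = 46.76
Gamble C = 1/7 × 99 + 3/7 × 78 + 2/7 × 76 + 1/7 × 31 = 14.1429 + 33.4286 + 21.7143 + 4.4286 = 73.7143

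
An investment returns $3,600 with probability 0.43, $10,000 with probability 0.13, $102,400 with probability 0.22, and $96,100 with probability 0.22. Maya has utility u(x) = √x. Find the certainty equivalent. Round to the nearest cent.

E[u] = 0.43·√3600 + 0.13·√10000 + 0.22·√102400 + 0.22·√96100 = 0.43·60 + 0.13·100 + 0.22·320 + 0.22·310 = 177.4
CE = (177.4)² = 31470.76

$31,470.76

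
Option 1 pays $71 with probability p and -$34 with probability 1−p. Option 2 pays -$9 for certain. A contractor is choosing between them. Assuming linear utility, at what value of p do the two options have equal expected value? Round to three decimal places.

p = 0.238

p·71 + (1−p)·(-34) = -9
105p − 34 = -9
p = (-9 + 34) / 105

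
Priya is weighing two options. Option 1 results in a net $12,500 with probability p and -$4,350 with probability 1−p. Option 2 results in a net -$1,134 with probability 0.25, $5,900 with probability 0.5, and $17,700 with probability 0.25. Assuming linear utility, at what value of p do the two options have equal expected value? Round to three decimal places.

EV(Option 2) = 0.25 × (-1134) + 0.5 × 5900 + 0.25 × 17700 = -283.5 + 2950 + 4425 = 7091.5
p·12500 + (1−p)·(-4350) = 7091.5
16850p − 4350 = 7091.5
p = (7091.5 + 4350) / 16850

p = 0.679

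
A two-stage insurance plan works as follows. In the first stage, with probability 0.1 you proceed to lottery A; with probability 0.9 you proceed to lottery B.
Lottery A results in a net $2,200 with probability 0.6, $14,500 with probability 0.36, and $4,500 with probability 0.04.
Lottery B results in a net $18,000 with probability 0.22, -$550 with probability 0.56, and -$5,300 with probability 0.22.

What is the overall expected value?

$2,909.40

EV(A) = 0.6 × 2200 + 0.36 × 14500 + 0.04 × 4500 = 1320 + 5220 + 180 = 6720
EV(B) = 0.22 × 18000 + 0.56 × (-550) + 0.22 × (-5300) = 3960 − 308 − 1166 = 2486
Overall = 0.1 × 6720 + 0.9 × 2486 = 672 + 2237.4 = 2909.4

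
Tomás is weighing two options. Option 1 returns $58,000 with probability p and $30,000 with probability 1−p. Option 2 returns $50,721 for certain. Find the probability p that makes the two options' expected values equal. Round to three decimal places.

p = 0.740

p·58000 + (1−p)·30000 = 50721
28000p + 30000 = 50721
p = (50721 − 30000) / 28000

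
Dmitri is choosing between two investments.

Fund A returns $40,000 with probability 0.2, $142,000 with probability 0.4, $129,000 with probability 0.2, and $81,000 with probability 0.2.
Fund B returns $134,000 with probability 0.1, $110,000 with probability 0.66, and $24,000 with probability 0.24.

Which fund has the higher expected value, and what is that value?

Fund A ($106,800)

Fund A = 0.2 × 40000 + 0.4 × 142000 + 0.2 × 129000 + 0.2 × 81000 = 8000 + 56800 + 25800 + 16200 = 106800
Fund B = 0.1 × 134000 + 0.66 × 110000 + 0.24 × 24000 = 13400 + 72600 + 5760 = 91760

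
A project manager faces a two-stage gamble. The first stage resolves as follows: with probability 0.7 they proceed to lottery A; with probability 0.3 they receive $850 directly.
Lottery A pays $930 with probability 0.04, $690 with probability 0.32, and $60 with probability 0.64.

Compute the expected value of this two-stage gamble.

$462.48

EV(A) = 0.04 × 930 + 0.32 × 690 + 0.64 × 60 = 37.2 + 220.8 + 38.4 = 296.4
Branch B: 850 (certain)
Overall = 0.7 × 296.4 + 0.3 × 850 = 207.48 + 255 = 462.48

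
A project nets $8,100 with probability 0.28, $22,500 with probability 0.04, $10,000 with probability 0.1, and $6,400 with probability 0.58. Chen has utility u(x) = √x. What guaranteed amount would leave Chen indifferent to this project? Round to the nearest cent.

$7,673.76

E[u] = 0.28·√8100 + 0.04·√22500 + 0.1·√10000 + 0.58·√6400 = 0.28·90 + 0.04·150 + 0.1·100 + 0.58·80 = 87.6
CE = (87.6)² = 7673.76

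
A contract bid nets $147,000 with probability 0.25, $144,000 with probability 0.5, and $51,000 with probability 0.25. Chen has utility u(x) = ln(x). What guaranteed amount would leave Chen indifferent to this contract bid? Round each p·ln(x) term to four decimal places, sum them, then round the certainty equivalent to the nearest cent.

E[u] = 0.25·ln(147000) + 0.5·ln(144000) + 0.25·ln(51000) = 2.9745 + 5.9388 + 2.7099 = 11.6232
CE = e^11.6232 ≈ 111658.46

$111,658.46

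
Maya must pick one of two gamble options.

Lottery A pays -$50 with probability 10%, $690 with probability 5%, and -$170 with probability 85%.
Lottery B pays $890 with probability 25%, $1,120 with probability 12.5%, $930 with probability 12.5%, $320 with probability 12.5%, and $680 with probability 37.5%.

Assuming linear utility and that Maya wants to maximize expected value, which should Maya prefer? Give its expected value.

Lottery B ($773.75)

Lottery A = 0.1 × (-50) + 0.05 × 690 + 0.85 × (-170) = -5 + 34.5 − 144.5 = -115
Lottery B = 0.25 × 890 + 0.125 × 1120 + 0.125 × 930 + 0.125 × 320 + 0.375 × 680 = 222.5 + 140 + 116.25 + 40 + 255 = 773.75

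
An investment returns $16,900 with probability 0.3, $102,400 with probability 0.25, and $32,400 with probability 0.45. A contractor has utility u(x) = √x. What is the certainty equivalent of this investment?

E[u] = 0.3·√16900 + 0.25·√102400 + 0.45·√32400 = 0.3·130 + 0.25·320 + 0.45·180 = 200
CE = (200)² = 40000

$40,000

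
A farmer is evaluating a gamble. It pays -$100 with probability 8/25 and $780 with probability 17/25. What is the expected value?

$498.40

EV = 8/25 × (-100) + 17/25 × 780 = -32 + 530.4 = 498.4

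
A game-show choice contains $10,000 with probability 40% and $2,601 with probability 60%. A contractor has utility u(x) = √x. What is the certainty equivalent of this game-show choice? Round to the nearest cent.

E[u] = 0.4·√10000 + 0.6·√2601 = 0.4·100 + 0.6·51 = 70.6
CE = (70.6)² = 4984.36

$4,984.36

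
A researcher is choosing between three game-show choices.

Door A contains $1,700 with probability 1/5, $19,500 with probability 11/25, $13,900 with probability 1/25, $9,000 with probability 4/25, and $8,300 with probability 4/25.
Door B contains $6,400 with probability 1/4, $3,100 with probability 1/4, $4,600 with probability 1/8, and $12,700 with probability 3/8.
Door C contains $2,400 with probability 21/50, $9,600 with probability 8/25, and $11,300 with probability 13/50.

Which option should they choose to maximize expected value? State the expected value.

Door A ($12,244)

Door A = 1/5 × 1700 + 11/25 × 19500 + 1/25 × 13900 + 4/25 × 9000 + 4/25 × 8300 = 340 + 8580 + 556 + 1440 + 1328 = 12244
Door B = 1/4 × 6400 + 1/4 × 3100 + 1/8 × 4600 + 3/8 × 12700 = 1600 + 775 + 575 + 4762.5 = 7712.5
Door C = 21/50 × 2400 + 8/25 × 9600 + 13/50 × 11300 = 1008 + 3072 + 2938 = 7018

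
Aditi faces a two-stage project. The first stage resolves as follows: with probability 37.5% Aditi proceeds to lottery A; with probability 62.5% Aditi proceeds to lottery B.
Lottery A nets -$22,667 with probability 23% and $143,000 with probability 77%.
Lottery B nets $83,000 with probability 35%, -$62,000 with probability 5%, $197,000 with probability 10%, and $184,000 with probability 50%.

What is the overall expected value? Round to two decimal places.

EV(A) = 0.23 × (-22667) + 0.77 × 143000 = -5213.41 + 110110 = 104896.59
EV(B) = 0.35 × 83000 + 0.05 × (-62000) + 0.1 × 197000 + 0.5 × 184000 = 29050 − 3100 + 19700 + 92000 = 137650
Overall = 0.375 × 104896.59 + 0.625 × 137650 = 39336.22125 + 86031.25 = 125367.47125

$125,367.47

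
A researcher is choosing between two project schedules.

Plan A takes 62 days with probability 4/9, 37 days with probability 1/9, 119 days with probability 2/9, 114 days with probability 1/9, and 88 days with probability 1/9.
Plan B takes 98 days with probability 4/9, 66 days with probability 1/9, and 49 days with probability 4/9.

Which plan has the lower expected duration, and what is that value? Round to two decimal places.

Plan B (72.67 days)

Plan A = 4/9 × 62 + 1/9 × 37 + 2/9 × 119 + 1/9 × 114 + 1/9 × 88 = 27.5556 + 4.1111 + 26.4444 + 12.6667 + 9.7778 = 80.5556
Plan B = 4/9 × 98 + 1/9 × 66 + 4/9 × 49 = 43.5556 + 7.3333 + 21.7778 = 72.6667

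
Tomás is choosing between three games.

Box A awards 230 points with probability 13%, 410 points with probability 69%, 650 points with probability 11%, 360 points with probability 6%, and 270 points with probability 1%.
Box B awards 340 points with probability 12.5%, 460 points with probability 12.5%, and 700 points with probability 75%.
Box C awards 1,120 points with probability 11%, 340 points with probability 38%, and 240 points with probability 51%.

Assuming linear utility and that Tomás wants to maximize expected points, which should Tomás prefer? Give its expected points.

Box A = 0.13 × 230 + 0.69 × 410 + 0.11 × 650 + 0.06 × 360 + 0.01 × 270 = 29.9 + 282.9 + 71.5 + 21.6 + 2.7 = 408.6
Box B = 0.125 × 340 + 0.125 × 460 + 0.75 × 700 = 42.5 + 57.5 + 525 = 625
Box C = 0.11 × 1120 + 0.38 × 340 + 0.51 × 240 = 123.2 + 129.2 + 122.4 = 374.8

Box B (625 points)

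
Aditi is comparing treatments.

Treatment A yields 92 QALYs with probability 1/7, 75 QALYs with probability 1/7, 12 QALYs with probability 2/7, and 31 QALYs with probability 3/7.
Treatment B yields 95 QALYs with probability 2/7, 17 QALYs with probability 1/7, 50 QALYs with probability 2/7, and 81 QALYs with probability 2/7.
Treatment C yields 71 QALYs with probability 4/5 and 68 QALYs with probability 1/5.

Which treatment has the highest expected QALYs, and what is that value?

Treatment A = 1/7 × 92 + 1/7 × 75 + 2/7 × 12 + 3/7 × 31 = 13.1429 + 10.7143 + 3.4286 + 13.2857 = 40.5714
Treatment B = 2/7 × 95 + 1/7 × 17 + 2/7 × 50 + 2/7 × 81 = 27.1429 + 2.4286 + 14.2857 + 23.1429 = 67
Treatment C = 4/5 × 71 + 1/5 × 68 = 56.8 + 13.6 = 70.4

Treatment C (70.4 QALYs)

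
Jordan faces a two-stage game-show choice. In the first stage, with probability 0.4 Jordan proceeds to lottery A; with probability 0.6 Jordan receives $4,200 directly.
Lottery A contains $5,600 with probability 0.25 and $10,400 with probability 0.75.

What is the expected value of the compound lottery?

EV(A) = 0.25 × 5600 + 0.75 × 10400 = 1400 + 7800 = 9200
Branch B: 4200 (certain)
Overall = 0.4 × 9200 + 0.6 × 4200 = 3680 + 2520 = 6200

$6,200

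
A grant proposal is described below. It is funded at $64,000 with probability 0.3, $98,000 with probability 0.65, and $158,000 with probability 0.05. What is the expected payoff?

$90,800

EV = 0.3 × 64000 + 0.65 × 98000 + 0.05 × 158000 = 19200 + 63700 + 7900 = 90800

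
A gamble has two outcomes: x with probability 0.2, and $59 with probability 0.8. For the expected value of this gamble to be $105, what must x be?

0.2·x + 0.8·59 = 105
0.2·x = 105 − 47.2 = 57.8
x = 57.8 / 0.2 = 289

x = $289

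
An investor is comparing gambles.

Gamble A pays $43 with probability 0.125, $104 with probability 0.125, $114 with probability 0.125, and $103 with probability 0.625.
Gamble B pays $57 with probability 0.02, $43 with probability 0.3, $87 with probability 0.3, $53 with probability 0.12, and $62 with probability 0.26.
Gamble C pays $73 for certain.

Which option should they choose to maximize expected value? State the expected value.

Gamble A ($97)

Gamble A = 0.125 × 43 + 0.125 × 104 + 0.125 × 114 + 0.625 × 103 = 5.375 + 13 + 14.25 + 64.375 = 97
Gamble B = 0.02 × 57 + 0.3 × 43 + 0.3 × 87 + 0.12 × 53 + 0.26 × 62 = 1.14 + 12.9 + 26.1 + 6.36 + 16.12 = 62.62
Gamble C: 73 (certain)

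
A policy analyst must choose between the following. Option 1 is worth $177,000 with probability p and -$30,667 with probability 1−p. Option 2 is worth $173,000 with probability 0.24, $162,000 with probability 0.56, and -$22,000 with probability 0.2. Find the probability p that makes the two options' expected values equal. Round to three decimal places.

EV(Option 2) = 0.24 × 173000 + 0.56 × 162000 + 0.2 × (-22000) = 41520 + 90720 − 4400 = 127840
p·177000 + (1−p)·(-30667) = 127840
207667p − 30667 = 127840
p = (127840 + 30667) / 207667

p = 0.763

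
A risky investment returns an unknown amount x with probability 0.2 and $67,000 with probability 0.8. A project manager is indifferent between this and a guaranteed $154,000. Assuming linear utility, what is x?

x = $502,000

0.2·x + 0.8·67000 = 154000
0.2·x = 154000 − 53600 = 100400
x = 100400 / 0.2 = 502000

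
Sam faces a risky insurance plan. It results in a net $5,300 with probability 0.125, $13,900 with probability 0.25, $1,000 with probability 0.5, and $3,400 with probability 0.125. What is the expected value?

EV = 0.125 × 5300 + 0.25 × 13900 + 0.5 × 1000 + 0.125 × 3400 = 662.5 + 3475 + 500 + 425 = 5062.5

$5,062.50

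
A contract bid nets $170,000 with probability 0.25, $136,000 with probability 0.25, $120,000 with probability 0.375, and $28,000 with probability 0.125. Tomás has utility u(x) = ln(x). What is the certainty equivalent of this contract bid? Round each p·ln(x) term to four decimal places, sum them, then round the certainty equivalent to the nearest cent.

$112,611.60

E[u] = 0.25·ln(170000) + 0.25·ln(136000) + 0.375·ln(120000) + 0.125·ln(28000) = 3.0109 + 2.9551 + 4.3857 + 1.2800 = 11.6317
CE = e^11.6317 ≈ 112611.60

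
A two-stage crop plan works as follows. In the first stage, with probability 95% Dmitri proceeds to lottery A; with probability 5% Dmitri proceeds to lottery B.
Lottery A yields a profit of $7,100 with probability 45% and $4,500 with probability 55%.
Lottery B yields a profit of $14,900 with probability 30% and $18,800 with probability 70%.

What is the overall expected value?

$6,268

EV(A) = 0.45 × 7100 + 0.55 × 4500 = 3195 + 2475 = 5670
EV(B) = 0.3 × 14900 + 0.7 × 18800 = 4470 + 13160 = 17630
Overall = 0.95 × 5670 + 0.05 × 17630 = 5386.5 + 881.5 = 6268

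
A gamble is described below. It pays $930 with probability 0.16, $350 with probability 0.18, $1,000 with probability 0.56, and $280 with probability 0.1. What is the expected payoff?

$799.80

EV = 0.16 × 930 + 0.18 × 350 + 0.56 × 1000 + 0.1 × 280 = 148.8 + 63 + 560 + 28 = 799.8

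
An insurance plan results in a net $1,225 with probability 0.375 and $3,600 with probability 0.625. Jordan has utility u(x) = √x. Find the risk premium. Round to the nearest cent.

E[u] = 0.375·√1225 + 0.625·√3600 = 0.375·35 + 0.625·60 = 50.625
CE = (50.625)² = 2562.890625
Risk premium = EV − CE = 2709.375 − 2562.890625 = 146.484375

$146.48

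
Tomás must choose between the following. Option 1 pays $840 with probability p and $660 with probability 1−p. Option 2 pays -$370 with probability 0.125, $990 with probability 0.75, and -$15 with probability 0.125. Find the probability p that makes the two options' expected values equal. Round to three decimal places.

p = 0.191

EV(Option 2) = 0.125 × (-370) + 0.75 × 990 + 0.125 × (-15) = -46.25 + 742.5 − 1.875 = 694.375
p·840 + (1−p)·660 = 694.375
180p + 660 = 694.375
p = (694.375 − 660) / 180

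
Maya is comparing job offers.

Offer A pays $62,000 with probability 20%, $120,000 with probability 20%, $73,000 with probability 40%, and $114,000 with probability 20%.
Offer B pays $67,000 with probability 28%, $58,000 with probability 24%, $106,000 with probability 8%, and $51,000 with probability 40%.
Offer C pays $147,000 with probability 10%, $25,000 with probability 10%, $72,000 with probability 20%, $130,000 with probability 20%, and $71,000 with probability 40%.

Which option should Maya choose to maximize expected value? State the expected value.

Offer A = 0.2 × 62000 + 0.2 × 120000 + 0.4 × 73000 + 0.2 × 114000 = 12400 + 24000 + 29200 + 22800 = 88400
Offer B = 0.28 × 67000 + 0.24 × 58000 + 0.08 × 106000 + 0.4 × 51000 = 18760 + 13920 + 8480 + 20400 = 61560
Offer C = 0.1 × 147000 + 0.1 × 25000 + 0.2 × 72000 + 0.2 × 130000 + 0.4 × 71000 = 14700 + 2500 + 14400 + 26000 + 28400 = 86000

Offer A ($88,400)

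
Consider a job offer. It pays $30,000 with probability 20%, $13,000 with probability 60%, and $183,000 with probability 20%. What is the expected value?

$50,400

EV = 0.2 × 30000 + 0.6 × 13000 + 0.2 × 183000 = 6000 + 7800 + 36600 = 50400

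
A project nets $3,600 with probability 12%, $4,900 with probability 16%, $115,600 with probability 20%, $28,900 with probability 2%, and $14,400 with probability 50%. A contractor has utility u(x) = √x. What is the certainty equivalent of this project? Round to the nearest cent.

$22,440.04

E[u] = 0.12·√3600 + 0.16·√4900 + 0.2·√115600 + 0.02·√28900 + 0.5·√14400 = 0.12·60 + 0.16·70 + 0.2·340 + 0.02·170 + 0.5·120 = 149.8
CE = (149.8)² = 22440.04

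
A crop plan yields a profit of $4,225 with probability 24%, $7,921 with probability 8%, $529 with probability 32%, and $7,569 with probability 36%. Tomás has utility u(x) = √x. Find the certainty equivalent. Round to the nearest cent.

$3,769.96

E[u] = 0.24·√4225 + 0.08·√7921 + 0.32·√529 + 0.36·√7569 = 0.24·65 + 0.08·89 + 0.32·23 + 0.36·87 = 61.4
CE = (61.4)² = 3769.96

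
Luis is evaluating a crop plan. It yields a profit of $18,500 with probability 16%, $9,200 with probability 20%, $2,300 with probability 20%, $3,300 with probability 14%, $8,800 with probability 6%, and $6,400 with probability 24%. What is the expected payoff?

$7,786

EV = 0.16 × 18500 + 0.2 × 9200 + 0.2 × 2300 + 0.14 × 3300 + 0.06 × 8800 + 0.24 × 6400 = 2960 + 1840 + 460 + 462 + 528 + 1536 = 7786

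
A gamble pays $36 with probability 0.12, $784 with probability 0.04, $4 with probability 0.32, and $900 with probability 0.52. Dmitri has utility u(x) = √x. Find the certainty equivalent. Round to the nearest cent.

E[u] = 0.12·√36 + 0.04·√784 + 0.32·√4 + 0.52·√900 = 0.12·6 + 0.04·28 + 0.32·2 + 0.52·30 = 18.08
CE = (18.08)² = 326.8864

$326.89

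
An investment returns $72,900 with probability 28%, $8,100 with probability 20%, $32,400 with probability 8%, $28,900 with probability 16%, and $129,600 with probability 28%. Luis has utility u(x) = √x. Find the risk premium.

E[u] = 0.28·√72900 + 0.2·√8100 + 0.08·√32400 + 0.16·√28900 + 0.28·√129600 = 0.28·270 + 0.2·90 + 0.08·180 + 0.16·170 + 0.28·360 = 236
CE = (236)² = 55696
Risk premium = EV − CE = 65536 − 55696 = 9840

$9,840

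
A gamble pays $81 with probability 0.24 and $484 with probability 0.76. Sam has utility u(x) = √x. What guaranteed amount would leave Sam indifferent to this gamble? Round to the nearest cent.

$356.45

E[u] = 0.24·√81 + 0.76·√484 = 0.24·9 + 0.76·22 = 18.88
CE = (18.88)² = 356.4544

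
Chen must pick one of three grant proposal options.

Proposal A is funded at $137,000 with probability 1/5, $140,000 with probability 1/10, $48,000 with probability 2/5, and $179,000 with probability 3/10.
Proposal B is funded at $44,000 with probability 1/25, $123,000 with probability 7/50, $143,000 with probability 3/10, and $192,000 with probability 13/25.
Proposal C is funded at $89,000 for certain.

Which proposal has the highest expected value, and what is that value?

Proposal B ($161,720)

Proposal A = 1/5 × 137000 + 1/10 × 140000 + 2/5 × 48000 + 3/10 × 179000 = 27400 + 14000 + 19200 + 53700 = 114300
Proposal B = 1/25 × 44000 + 7/50 × 123000 + 3/10 × 143000 + 13/25 × 192000 = 1760 + 17220 + 42900 + 99840 = 161720
Proposal C: 89000 (certain)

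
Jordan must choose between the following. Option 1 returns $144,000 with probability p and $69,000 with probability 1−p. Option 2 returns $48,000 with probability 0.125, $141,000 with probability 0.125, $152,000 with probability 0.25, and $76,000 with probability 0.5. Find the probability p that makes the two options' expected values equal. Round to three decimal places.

EV(Option 2) = 0.125 × 48000 + 0.125 × 141000 + 0.25 × 152000 + 0.5 × 76000 = 6000 + 17625 + 38000 + 38000 = 99625
p·144000 + (1−p)·69000 = 99625
75000p + 69000 = 99625
p = (99625 − 69000) / 75000

p = 0.408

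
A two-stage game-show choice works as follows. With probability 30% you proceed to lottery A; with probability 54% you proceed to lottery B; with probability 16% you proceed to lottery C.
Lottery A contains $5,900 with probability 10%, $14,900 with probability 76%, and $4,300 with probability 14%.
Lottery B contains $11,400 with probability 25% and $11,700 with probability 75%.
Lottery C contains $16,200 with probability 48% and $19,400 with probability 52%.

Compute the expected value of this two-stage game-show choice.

$12,890.54

EV(A) = 0.1 × 5900 + 0.76 × 14900 + 0.14 × 4300 = 590 + 11324 + 602 = 12516
EV(B) = 0.25 × 11400 + 0.75 × 11700 = 2850 + 8775 = 11625
EV(C) = 0.48 × 16200 + 0.52 × 19400 = 7776 + 10088 = 17864
Overall = 0.3 × 12516 + 0.54 × 11625 + 0.16 × 17864 = 3754.8 + 6277.5 + 2858.24 = 12890.54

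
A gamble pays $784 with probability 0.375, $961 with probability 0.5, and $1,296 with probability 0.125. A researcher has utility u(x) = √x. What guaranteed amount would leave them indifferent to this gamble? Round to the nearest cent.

$930.25

E[u] = 0.375·√784 + 0.5·√961 + 0.125·√1296 = 0.375·28 + 0.5·31 + 0.125·36 = 30.5
CE = (30.5)² = 930.25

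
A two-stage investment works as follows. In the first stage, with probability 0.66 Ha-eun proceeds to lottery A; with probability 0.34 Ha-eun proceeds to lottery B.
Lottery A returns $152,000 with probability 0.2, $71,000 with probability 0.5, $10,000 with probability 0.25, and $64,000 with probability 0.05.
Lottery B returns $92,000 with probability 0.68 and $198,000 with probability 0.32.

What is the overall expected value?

$90,068.80

EV(A) = 0.2 × 152000 + 0.5 × 71000 + 0.25 × 10000 + 0.05 × 64000 = 30400 + 35500 + 2500 + 3200 = 71600
EV(B) = 0.68 × 92000 + 0.32 × 198000 = 62560 + 63360 = 125920
Overall = 0.66 × 71600 + 0.34 × 125920 = 47256 + 42812.8 = 90068.8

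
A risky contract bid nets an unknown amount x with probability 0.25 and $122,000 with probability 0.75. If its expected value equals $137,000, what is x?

x = $182,000

0.25·x + 0.75·122000 = 137000
0.25·x = 137000 − 91500 = 45500
x = 45500 / 0.25 = 182000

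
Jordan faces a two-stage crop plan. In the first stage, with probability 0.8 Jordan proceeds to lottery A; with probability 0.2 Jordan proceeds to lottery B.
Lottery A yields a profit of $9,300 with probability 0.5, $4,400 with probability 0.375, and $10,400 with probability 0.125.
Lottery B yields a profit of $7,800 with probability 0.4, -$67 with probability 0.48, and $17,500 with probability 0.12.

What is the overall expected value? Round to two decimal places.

$7,117.57

EV(A) = 0.5 × 9300 + 0.375 × 4400 + 0.125 × 10400 = 4650 + 1650 + 1300 = 7600
EV(B) = 0.4 × 7800 + 0.48 × (-67) + 0.12 × 17500 = 3120 − 32.16 + 2100 = 5187.84
Overall = 0.8 × 7600 + 0.2 × 5187.84 = 6080 + 1037.568 = 7117.568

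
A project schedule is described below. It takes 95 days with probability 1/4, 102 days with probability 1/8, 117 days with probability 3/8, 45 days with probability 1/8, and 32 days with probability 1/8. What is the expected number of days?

90 days

EV = 1/4 × 95 + 1/8 × 102 + 3/8 × 117 + 1/8 × 45 + 1/8 × 32 = 23.75 + 12.75 + 43.875 + 5.625 + 4 = 90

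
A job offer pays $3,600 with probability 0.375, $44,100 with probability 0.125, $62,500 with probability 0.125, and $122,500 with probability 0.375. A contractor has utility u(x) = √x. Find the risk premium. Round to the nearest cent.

$15,985.94

E[u] = 0.375·√3600 + 0.125·√44100 + 0.125·√62500 + 0.375·√122500 = 0.375·60 + 0.125·210 + 0.125·250 + 0.375·350 = 211.25
CE = (211.25)² = 44626.5625
Risk premium = EV − CE = 60612.5 − 44626.5625 = 15985.9375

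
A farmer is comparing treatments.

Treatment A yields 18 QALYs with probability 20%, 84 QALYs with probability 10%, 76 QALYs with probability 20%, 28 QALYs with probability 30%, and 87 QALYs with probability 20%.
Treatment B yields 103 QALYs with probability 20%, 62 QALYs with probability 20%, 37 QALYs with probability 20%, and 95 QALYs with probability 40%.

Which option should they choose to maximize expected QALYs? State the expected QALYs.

Treatment B (78.4 QALYs)

Treatment A = 0.2 × 18 + 0.1 × 84 + 0.2 × 76 + 0.3 × 28 + 0.2 × 87 = 3.6 + 8.4 + 15.2 + 8.4 + 17.4 = 53
Treatment B = 0.2 × 103 + 0.2 × 62 + 0.2 × 37 + 0.4 × 95 = 20.6 + 12.4 + 7.4 + 38 = 78.4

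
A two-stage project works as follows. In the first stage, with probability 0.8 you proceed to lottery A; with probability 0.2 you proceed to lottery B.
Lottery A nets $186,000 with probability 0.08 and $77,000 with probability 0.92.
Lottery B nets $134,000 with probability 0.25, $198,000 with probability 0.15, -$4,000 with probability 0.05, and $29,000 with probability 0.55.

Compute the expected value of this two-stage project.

$84,366

EV(A) = 0.08 × 186000 + 0.92 × 77000 = 14880 + 70840 = 85720
EV(B) = 0.25 × 134000 + 0.15 × 198000 + 0.05 × (-4000) + 0.55 × 29000 = 33500 + 29700 − 200 + 15950 = 78950
Overall = 0.8 × 85720 + 0.2 × 78950 = 68576 + 15790 = 84366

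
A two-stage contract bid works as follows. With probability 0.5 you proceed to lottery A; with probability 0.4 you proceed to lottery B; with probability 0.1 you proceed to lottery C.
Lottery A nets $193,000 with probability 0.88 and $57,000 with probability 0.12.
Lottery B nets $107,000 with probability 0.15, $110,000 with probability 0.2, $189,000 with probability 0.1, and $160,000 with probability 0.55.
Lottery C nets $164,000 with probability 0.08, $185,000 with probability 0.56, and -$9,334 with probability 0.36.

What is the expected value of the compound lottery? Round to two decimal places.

$157,655.98

EV(A) = 0.88 × 193000 + 0.12 × 57000 = 169840 + 6840 = 176680
EV(B) = 0.15 × 107000 + 0.2 × 110000 + 0.1 × 189000 + 0.55 × 160000 = 16050 + 22000 + 18900 + 88000 = 144950
EV(C) = 0.08 × 164000 + 0.56 × 185000 + 0.36 × (-9334) = 13120 + 103600 − 3360.24 = 113359.76
Overall = 0.5 × 176680 + 0.4 × 144950 + 0.1 × 113359.76 = 88340 + 57980 + 11335.976 = 157655.976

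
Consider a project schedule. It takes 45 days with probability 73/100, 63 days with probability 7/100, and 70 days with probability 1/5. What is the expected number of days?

51.26 days

EV = 73/100 × 45 + 7/100 × 63 + 1/5 × 70 = 32.85 + 4.41 + 14 = 51.26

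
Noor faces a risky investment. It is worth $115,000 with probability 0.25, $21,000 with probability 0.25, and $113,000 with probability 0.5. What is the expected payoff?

EV = 0.25 × 115000 + 0.25 × 21000 + 0.5 × 113000 = 28750 + 5250 + 56500 = 90500

$90,500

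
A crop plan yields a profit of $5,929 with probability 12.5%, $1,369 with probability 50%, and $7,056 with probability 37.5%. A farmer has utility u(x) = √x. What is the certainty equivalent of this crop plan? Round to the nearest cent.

$3,555.14

E[u] = 0.125·√5929 + 0.5·√1369 + 0.375·√7056 = 0.125·77 + 0.5·37 + 0.375·84 = 59.625
CE = (59.625)² = 3555.140625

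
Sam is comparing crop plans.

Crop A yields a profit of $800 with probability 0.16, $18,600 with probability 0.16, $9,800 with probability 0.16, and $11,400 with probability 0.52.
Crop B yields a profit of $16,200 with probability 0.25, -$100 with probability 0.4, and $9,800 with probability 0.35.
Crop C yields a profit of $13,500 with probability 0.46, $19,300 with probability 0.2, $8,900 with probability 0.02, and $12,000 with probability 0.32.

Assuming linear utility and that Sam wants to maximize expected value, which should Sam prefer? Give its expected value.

Crop C ($14,088)

Crop A = 0.16 × 800 + 0.16 × 18600 + 0.16 × 9800 + 0.52 × 11400 = 128 + 2976 + 1568 + 5928 = 10600
Crop B = 0.25 × 16200 + 0.4 × (-100) + 0.35 × 9800 = 4050 − 40 + 3430 = 7440
Crop C = 0.46 × 13500 + 0.2 × 19300 + 0.02 × 8900 + 0.32 × 12000 = 6210 + 3860 + 178 + 3840 = 14088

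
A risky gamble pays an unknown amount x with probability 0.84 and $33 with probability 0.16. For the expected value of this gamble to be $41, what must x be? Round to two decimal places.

x = $42.52

0.84·x + 0.16·33 = 41
0.84·x = 41 − 5.28 = 35.72
x = 35.72 / 0.84 = 42.5238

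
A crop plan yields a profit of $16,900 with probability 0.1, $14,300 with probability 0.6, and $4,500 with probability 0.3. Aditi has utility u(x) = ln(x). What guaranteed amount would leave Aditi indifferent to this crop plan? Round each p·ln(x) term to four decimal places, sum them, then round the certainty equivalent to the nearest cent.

E[u] = 0.1·ln(16900) + 0.6·ln(14300) + 0.3·ln(4500) = 0.9735 + 5.7408 + 2.5235 = 9.2378
CE = e^9.2378 ≈ 10278.40

$10,278.40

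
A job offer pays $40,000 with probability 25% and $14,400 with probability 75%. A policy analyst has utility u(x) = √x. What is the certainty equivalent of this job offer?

$19,600

E[u] = 0.25·√40000 + 0.75·√14400 = 0.25·200 + 0.75·120 = 140
CE = (140)² = 19600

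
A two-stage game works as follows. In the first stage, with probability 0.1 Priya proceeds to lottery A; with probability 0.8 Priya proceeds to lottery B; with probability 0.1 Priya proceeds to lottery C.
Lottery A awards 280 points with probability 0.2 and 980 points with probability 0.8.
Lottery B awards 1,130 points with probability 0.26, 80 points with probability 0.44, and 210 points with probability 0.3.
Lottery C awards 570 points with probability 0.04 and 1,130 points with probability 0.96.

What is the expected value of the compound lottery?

508.36 points

EV(A) = 0.2 × 280 + 0.8 × 980 = 56 + 784 = 840
EV(B) = 0.26 × 1130 + 0.44 × 80 + 0.3 × 210 = 293.8 + 35.2 + 63 = 392
EV(C) = 0.04 × 570 + 0.96 × 1130 = 22.8 + 1084.8 = 1107.6
Overall = 0.1 × 840 + 0.8 × 392 + 0.1 × 1107.6 = 84 + 313.6 + 110.76 = 508.36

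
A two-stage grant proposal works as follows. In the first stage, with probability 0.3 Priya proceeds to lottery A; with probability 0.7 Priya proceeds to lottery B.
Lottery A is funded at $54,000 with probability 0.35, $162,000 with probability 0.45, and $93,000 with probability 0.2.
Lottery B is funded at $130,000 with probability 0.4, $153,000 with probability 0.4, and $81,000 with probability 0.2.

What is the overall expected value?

$123,700

EV(A) = 0.35 × 54000 + 0.45 × 162000 + 0.2 × 93000 = 18900 + 72900 + 18600 = 110400
EV(B) = 0.4 × 130000 + 0.4 × 153000 + 0.2 × 81000 = 52000 + 61200 + 16200 = 129400
Overall = 0.3 × 110400 + 0.7 × 129400 = 33120 + 90580 = 123700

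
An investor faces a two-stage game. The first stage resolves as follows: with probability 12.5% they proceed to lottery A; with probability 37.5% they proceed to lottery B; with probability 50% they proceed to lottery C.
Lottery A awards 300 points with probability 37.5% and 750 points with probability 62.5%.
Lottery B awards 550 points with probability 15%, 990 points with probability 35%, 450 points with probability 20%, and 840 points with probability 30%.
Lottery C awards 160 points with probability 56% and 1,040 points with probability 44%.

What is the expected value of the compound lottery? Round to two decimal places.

EV(A) = 0.375 × 300 + 0.625 × 750 = 112.5 + 468.75 = 581.25
EV(B) = 0.15 × 550 + 0.35 × 990 + 0.2 × 450 + 0.3 × 840 = 82.5 + 346.5 + 90 + 252 = 771
EV(C) = 0.56 × 160 + 0.44 × 1040 = 89.6 + 457.6 = 547.2
Overall = 0.125 × 581.25 + 0.375 × 771 + 0.5 × 547.2 = 72.65625 + 289.125 + 273.6 = 635.38125

635.38 points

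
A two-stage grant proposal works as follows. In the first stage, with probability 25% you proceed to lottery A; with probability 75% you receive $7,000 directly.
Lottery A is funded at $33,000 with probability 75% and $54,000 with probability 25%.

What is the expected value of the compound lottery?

EV(A) = 0.75 × 33000 + 0.25 × 54000 = 24750 + 13500 = 38250
Branch B: 7000 (certain)
Overall = 0.25 × 38250 + 0.75 × 7000 = 9562.5 + 5250 = 14812.5

$14,812.50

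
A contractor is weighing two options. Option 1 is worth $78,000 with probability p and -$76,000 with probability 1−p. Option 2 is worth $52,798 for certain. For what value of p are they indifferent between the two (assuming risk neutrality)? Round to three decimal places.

p = 0.836

p·78000 + (1−p)·(-76000) = 52798
154000p − 76000 = 52798
p = (52798 + 76000) / 154000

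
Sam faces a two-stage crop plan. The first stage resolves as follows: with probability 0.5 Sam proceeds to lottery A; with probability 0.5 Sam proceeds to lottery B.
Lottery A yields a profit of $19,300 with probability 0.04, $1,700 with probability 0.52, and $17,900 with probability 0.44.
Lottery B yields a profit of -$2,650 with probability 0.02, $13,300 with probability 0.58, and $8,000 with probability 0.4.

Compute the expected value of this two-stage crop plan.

EV(A) = 0.04 × 19300 + 0.52 × 1700 + 0.44 × 17900 = 772 + 884 + 7876 = 9532
EV(B) = 0.02 × (-2650) + 0.58 × 13300 + 0.4 × 8000 = -53 + 7714 + 3200 = 10861
Overall = 0.5 × 9532 + 0.5 × 10861 = 4766 + 5430.5 = 10196.5

$10,196.50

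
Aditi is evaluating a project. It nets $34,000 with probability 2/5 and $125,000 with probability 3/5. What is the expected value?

EV = 2/5 × 34000 + 3/5 × 125000 = 13600 + 75000 = 88600

$88,600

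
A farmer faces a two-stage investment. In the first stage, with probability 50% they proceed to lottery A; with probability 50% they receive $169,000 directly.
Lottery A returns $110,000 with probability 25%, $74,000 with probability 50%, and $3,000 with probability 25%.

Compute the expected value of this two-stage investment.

$117,125

EV(A) = 0.25 × 110000 + 0.5 × 74000 + 0.25 × 3000 = 27500 + 37000 + 750 = 65250
Branch B: 169000 (certain)
Overall = 0.5 × 65250 + 0.5 × 169000 = 32625 + 84500 = 117125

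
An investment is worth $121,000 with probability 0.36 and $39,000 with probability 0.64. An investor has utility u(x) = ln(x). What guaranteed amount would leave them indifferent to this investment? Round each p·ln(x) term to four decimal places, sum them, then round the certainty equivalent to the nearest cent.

$58,624.03

E[u] = 0.36·ln(121000) + 0.64·ln(39000) = 4.2133 + 6.7656 = 10.9789
CE = e^10.9789 ≈ 58624.03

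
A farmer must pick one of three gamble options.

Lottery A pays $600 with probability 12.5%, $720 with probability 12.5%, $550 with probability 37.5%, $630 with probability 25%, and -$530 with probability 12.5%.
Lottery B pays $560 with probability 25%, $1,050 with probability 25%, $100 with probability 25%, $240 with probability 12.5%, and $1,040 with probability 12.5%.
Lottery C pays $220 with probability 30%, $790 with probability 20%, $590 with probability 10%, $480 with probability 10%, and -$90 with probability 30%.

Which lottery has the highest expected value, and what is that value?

Lottery A = 0.125 × 600 + 0.125 × 720 + 0.375 × 550 + 0.25 × 630 + 0.125 × (-530) = 75 + 90 + 206.25 + 157.5 − 66.25 = 462.5
Lottery B = 0.25 × 560 + 0.25 × 1050 + 0.25 × 100 + 0.125 × 240 + 0.125 × 1040 = 140 + 262.5 + 25 + 30 + 130 = 587.5
Lottery C = 0.3 × 220 + 0.2 × 790 + 0.1 × 590 + 0.1 × 480 + 0.3 × (-90) = 66 + 158 + 59 + 48 − 27 = 304

Lottery B ($587.50)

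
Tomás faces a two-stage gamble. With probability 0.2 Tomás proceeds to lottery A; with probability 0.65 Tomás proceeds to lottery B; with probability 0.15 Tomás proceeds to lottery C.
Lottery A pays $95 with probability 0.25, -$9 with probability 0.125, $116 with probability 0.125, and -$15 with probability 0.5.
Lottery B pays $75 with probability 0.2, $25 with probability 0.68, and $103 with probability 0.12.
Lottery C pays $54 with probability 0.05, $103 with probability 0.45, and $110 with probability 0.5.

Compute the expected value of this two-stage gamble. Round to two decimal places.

EV(A) = 0.25 × 95 + 0.125 × (-9) + 0.125 × 116 + 0.5 × (-15) = 23.75 − 1.125 + 14.5 − 7.5 = 29.625
EV(B) = 0.2 × 75 + 0.68 × 25 + 0.12 × 103 = 15 + 17 + 12.36 = 44.36
EV(C) = 0.05 × 54 + 0.45 × 103 + 0.5 × 110 = 2.7 + 46.35 + 55 = 104.05
Overall = 0.2 × 29.625 + 0.65 × 44.36 + 0.15 × 104.05 = 5.925 + 28.834 + 15.6075 = 50.3665

$50.37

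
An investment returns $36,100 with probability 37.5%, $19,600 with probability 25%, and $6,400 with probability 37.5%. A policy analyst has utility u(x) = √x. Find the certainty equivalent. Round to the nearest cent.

E[u] = 0.375·√36100 + 0.25·√19600 + 0.375·√6400 = 0.375·190 + 0.25·140 + 0.375·80 = 136.25
CE = (136.25)² = 18564.0625

$18,564.06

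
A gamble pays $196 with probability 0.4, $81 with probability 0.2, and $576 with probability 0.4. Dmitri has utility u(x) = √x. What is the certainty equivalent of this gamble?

E[u] = 0.4·√196 + 0.2·√81 + 0.4·√576 = 0.4·14 + 0.2·9 + 0.4·24 = 17
CE = (17)² = 289

$289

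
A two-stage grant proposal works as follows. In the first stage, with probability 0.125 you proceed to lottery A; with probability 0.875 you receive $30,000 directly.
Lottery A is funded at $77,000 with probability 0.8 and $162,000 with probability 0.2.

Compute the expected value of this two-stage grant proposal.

EV(A) = 0.8 × 77000 + 0.2 × 162000 = 61600 + 32400 = 94000
Branch B: 30000 (certain)
Overall = 0.125 × 94000 + 0.875 × 30000 = 11750 + 26250 = 38000

$38,000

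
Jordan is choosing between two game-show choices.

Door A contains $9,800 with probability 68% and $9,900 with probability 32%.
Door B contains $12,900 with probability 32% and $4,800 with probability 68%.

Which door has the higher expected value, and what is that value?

Door A ($9,832)

Door A = 0.68 × 9800 + 0.32 × 9900 = 6664 + 3168 = 9832
Door B = 0.32 × 12900 + 0.68 × 4800 = 4128 + 3264 = 7392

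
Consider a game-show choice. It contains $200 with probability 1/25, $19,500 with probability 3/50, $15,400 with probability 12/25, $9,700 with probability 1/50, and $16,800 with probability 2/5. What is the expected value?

EV = 1/25 × 200 + 3/50 × 19500 + 12/25 × 15400 + 1/50 × 9700 + 2/5 × 16800 = 8 + 1170 + 7392 + 194 + 6720 = 15484

$15,484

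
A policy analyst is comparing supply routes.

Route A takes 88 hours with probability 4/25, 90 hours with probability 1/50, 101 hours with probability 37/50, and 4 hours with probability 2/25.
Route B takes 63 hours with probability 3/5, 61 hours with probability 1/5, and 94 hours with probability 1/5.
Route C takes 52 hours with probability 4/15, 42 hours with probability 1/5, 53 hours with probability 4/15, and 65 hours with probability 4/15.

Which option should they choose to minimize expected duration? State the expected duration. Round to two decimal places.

Route A = 4/25 × 88 + 1/50 × 90 + 37/50 × 101 + 2/25 × 4 = 14.08 + 1.8 + 74.74 + 0.32 = 90.94
Route B = 3/5 × 63 + 1/5 × 61 + 1/5 × 94 = 37.8 + 12.2 + 18.8 = 68.8
Route C = 4/15 × 52 + 1/5 × 42 + 4/15 × 53 + 4/15 × 65 = 13.8667 + 8.4 + 14.1333 + 17.3333 = 53.7333

Route C (53.73 hours)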